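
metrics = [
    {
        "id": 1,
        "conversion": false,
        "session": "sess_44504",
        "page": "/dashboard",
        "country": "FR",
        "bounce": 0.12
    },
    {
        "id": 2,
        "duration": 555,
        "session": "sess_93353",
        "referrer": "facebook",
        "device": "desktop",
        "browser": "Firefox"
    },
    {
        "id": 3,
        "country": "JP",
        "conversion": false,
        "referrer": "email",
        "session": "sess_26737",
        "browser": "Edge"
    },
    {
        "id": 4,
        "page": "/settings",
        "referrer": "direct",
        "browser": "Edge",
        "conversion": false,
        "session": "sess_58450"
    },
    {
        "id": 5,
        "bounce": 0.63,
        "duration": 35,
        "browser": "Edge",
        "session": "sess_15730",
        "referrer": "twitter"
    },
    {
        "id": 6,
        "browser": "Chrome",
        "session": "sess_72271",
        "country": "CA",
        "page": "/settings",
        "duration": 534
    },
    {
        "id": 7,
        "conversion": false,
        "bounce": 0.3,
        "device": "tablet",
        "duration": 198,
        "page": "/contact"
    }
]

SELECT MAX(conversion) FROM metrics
False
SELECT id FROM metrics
[1, 2, 3, 4, 5, 6, 7]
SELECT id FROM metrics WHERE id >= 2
[2, 3, 4, 5, 6, 7]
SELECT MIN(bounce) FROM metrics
0.12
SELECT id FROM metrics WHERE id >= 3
[3, 4, 5, 6, 7]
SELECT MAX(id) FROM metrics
7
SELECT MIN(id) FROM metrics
1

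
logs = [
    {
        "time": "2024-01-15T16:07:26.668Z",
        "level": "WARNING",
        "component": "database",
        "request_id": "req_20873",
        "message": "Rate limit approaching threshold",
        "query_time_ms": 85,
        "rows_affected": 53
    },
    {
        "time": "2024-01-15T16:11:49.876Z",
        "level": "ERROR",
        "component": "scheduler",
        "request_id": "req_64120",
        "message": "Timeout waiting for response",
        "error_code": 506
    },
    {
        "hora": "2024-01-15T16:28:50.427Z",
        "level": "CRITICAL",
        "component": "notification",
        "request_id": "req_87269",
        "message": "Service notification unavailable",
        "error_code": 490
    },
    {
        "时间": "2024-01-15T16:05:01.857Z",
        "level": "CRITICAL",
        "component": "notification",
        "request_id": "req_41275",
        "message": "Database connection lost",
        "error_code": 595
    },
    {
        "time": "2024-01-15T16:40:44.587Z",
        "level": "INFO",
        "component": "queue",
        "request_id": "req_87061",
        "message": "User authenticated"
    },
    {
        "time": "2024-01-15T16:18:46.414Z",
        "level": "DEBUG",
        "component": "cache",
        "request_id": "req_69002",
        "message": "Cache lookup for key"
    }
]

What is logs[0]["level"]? "WARNING"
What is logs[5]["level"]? "DEBUG"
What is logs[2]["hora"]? "2024-01-15T16:28:50.427Z"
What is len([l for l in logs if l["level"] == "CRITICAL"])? 2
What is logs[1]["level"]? "ERROR"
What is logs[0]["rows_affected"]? 53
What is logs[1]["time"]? "2024-01-15T16:11:49.876Z"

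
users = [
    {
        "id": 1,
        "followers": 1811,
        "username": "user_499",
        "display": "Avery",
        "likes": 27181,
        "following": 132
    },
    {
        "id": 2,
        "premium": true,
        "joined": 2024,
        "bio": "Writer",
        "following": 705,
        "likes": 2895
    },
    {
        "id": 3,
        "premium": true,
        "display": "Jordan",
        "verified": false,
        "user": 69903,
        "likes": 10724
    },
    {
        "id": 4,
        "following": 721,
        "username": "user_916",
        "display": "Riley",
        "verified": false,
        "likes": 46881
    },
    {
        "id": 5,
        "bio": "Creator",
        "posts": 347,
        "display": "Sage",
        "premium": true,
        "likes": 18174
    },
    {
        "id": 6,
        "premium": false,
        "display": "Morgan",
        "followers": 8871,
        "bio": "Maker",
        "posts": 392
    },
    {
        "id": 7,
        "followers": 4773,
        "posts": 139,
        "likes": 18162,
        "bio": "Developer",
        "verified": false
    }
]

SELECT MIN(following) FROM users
132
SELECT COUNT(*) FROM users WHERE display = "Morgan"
1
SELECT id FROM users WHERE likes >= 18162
[1, 4, 5, 7]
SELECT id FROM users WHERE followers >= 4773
[6, 7]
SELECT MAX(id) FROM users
7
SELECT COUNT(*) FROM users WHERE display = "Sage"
1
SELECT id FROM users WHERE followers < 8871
[1, 7]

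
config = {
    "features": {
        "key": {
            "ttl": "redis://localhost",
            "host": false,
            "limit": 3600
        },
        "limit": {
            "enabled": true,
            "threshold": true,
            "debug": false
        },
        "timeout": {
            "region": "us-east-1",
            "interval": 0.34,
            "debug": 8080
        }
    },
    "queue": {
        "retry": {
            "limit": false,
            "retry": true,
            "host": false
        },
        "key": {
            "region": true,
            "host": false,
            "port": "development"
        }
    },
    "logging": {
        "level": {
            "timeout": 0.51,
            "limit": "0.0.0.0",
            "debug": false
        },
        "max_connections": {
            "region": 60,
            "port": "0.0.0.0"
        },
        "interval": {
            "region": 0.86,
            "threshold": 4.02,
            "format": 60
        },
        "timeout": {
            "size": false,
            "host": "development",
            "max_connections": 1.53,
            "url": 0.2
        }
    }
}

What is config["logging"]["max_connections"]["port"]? "0.0.0.0"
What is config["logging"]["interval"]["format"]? 60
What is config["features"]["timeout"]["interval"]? 0.34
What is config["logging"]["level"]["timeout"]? 0.51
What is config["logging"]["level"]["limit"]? "0.0.0.0"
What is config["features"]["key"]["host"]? False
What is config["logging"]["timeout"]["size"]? False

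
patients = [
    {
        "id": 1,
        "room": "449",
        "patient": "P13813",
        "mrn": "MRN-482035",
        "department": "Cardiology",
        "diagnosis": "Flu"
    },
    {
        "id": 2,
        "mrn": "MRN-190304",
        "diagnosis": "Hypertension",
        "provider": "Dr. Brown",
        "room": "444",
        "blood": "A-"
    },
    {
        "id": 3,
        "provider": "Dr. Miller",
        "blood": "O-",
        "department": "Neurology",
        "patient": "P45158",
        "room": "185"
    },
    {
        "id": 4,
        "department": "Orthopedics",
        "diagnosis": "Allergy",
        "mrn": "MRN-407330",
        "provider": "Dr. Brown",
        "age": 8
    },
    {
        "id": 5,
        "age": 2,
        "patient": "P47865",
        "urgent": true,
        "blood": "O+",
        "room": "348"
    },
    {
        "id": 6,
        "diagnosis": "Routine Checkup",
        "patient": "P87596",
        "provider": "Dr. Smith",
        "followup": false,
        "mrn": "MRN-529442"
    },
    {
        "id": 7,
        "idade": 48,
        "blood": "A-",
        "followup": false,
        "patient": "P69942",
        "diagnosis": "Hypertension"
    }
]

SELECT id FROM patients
[1, 2, 3, 4, 5, 6, 7]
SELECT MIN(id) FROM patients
1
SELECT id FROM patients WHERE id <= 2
[1, 2]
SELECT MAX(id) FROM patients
7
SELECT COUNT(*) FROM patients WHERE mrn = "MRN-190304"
1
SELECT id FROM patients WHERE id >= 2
[2, 3, 4, 5, 6, 7]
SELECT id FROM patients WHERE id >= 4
[4, 5, 6, 7]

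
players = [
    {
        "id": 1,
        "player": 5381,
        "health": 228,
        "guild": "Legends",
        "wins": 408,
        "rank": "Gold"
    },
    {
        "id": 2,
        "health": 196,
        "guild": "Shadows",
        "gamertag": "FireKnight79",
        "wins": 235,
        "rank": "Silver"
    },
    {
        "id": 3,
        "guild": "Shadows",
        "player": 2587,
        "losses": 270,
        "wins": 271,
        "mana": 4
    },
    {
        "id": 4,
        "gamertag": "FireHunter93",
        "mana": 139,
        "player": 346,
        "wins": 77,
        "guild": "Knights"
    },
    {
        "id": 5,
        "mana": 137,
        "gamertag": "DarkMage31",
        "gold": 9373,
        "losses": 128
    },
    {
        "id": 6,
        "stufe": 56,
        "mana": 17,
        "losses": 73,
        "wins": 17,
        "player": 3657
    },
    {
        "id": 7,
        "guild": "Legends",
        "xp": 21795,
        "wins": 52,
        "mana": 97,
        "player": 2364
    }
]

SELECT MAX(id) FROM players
7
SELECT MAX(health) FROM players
228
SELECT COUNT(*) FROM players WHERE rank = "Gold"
1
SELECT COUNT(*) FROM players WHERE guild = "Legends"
2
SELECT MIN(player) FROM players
346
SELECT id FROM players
[1, 2, 3, 4, 5, 6, 7]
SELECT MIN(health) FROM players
196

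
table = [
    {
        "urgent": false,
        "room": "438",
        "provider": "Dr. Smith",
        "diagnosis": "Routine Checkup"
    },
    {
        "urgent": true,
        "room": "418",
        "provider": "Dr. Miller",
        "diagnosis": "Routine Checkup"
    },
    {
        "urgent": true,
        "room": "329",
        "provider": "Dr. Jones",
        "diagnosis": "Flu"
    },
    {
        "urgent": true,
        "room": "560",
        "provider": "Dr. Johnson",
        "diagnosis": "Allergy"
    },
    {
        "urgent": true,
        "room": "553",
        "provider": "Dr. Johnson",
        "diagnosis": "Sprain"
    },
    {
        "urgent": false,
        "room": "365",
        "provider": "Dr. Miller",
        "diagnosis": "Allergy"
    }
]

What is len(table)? 6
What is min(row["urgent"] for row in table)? False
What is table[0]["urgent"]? False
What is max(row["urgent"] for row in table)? True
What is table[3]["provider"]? "Dr. Johnson"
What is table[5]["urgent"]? False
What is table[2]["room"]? "329"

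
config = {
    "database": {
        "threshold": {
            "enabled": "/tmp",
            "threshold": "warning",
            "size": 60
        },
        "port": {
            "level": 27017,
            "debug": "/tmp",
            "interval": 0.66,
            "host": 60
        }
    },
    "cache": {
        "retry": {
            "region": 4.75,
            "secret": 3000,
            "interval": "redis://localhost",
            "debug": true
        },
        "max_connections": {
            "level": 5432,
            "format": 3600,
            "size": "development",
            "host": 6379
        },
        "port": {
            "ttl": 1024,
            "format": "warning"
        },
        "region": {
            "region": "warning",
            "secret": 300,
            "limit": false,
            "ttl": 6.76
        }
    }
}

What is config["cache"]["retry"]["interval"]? "redis://localhost"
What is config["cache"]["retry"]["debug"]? True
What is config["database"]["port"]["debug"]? "/tmp"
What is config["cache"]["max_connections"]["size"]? "development"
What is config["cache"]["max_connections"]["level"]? 5432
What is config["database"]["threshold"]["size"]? 60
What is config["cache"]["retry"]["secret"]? 3000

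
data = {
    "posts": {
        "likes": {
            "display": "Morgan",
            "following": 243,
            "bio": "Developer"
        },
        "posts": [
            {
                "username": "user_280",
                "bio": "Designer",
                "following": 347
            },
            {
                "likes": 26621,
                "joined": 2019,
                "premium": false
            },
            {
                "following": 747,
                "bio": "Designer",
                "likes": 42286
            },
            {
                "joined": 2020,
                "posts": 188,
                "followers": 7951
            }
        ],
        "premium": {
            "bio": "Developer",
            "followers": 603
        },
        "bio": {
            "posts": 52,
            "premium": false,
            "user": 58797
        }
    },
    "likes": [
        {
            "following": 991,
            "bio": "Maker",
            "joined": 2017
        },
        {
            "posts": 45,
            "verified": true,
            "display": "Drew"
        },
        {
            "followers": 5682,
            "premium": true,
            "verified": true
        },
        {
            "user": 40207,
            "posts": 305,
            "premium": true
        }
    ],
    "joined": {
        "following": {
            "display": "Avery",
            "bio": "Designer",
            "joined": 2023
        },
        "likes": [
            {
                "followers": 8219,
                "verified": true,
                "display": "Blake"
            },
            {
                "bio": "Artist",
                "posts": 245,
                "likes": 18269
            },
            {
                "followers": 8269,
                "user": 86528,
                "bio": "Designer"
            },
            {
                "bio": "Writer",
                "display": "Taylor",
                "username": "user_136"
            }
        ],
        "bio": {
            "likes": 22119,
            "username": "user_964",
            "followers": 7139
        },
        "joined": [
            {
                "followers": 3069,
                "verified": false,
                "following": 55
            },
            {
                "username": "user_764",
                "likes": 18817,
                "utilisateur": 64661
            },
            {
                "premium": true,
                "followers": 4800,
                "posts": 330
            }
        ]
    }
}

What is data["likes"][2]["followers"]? 5682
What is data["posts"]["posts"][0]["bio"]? "Designer"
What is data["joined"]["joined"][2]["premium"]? True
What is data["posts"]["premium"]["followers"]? 603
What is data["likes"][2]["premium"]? True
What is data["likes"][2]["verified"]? True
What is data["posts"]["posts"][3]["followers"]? 7951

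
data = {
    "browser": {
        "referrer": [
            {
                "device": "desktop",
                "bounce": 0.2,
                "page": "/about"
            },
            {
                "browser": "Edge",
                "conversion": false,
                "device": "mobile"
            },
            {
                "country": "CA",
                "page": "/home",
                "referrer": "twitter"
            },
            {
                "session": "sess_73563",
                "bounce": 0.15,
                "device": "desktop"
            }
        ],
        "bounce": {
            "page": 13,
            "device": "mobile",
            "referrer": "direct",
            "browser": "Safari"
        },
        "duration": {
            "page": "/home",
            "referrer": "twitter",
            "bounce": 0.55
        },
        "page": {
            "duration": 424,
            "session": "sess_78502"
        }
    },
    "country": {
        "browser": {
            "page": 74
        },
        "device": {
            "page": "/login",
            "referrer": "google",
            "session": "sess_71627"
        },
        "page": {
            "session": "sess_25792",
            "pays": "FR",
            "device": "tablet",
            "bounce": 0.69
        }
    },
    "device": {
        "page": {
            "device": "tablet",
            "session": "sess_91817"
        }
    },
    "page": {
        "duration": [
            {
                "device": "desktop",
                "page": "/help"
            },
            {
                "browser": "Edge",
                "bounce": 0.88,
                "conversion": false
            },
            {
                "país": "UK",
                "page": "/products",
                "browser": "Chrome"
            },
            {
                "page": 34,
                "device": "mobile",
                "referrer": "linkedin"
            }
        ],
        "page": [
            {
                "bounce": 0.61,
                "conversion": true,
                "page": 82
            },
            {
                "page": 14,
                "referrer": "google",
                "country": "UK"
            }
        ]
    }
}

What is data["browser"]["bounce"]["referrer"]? "direct"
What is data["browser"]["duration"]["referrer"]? "twitter"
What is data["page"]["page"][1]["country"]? "UK"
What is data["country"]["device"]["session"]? "sess_71627"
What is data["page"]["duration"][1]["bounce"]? 0.88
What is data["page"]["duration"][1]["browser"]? "Edge"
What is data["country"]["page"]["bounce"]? 0.69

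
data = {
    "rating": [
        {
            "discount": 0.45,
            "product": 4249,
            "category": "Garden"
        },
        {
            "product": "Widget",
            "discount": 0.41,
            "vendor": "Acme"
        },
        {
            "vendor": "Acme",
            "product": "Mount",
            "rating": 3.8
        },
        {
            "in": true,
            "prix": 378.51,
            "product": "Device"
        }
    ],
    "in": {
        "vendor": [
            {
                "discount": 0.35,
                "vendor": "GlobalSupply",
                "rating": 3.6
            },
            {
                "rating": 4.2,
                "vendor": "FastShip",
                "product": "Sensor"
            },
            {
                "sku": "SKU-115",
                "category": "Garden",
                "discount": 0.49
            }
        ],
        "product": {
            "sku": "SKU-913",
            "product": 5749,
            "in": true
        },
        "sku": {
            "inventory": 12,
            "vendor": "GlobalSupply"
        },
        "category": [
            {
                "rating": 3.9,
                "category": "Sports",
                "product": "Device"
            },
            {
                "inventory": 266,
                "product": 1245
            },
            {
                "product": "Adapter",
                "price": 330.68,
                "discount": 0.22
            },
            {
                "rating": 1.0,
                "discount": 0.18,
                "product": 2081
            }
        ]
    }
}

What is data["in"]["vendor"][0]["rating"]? 3.6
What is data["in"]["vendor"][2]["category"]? "Garden"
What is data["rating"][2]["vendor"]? "Acme"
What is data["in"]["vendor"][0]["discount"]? 0.35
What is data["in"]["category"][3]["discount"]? 0.18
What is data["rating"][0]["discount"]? 0.45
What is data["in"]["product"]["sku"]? "SKU-913"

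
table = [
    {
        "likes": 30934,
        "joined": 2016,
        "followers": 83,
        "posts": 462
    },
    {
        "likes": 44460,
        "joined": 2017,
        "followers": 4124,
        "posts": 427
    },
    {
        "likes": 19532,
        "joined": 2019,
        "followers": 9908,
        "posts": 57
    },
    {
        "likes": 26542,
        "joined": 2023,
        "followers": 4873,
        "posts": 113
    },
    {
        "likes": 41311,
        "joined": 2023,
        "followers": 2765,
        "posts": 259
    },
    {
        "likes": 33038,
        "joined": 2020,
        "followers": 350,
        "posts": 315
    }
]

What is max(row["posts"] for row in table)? 462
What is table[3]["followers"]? 4873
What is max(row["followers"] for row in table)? 9908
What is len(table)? 6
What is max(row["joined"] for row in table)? 2023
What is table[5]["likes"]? 33038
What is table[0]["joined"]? 2016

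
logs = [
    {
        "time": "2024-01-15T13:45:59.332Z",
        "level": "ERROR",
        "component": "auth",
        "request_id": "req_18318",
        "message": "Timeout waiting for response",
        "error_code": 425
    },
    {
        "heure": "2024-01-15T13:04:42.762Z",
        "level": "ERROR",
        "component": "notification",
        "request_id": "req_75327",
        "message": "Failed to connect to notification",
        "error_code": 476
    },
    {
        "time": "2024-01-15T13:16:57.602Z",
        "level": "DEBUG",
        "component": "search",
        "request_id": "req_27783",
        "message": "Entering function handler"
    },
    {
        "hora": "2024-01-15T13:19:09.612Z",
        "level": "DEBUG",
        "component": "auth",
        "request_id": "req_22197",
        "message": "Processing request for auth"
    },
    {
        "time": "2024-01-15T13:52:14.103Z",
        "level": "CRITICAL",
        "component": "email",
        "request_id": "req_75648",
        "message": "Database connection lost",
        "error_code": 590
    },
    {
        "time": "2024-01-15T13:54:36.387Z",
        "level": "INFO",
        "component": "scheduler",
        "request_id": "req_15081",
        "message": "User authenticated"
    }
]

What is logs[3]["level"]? "DEBUG"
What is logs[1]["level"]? "ERROR"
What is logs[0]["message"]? "Timeout waiting for response"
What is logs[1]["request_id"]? "req_75327"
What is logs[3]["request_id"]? "req_22197"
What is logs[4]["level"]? "CRITICAL"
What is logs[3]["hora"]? "2024-01-15T13:19:09.612Z"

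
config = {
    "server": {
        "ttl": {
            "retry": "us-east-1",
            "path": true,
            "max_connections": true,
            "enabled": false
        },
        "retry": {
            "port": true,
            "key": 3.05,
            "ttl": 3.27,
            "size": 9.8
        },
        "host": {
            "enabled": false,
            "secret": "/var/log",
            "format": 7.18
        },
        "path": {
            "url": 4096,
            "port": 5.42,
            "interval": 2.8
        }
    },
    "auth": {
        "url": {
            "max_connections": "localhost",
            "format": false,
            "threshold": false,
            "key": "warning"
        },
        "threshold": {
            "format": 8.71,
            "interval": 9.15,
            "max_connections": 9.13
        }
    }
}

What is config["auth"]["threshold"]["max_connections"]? 9.13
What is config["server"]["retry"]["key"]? 3.05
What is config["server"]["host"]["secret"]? "/var/log"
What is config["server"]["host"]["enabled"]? False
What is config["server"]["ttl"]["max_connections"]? True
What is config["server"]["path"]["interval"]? 2.8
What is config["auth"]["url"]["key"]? "warning"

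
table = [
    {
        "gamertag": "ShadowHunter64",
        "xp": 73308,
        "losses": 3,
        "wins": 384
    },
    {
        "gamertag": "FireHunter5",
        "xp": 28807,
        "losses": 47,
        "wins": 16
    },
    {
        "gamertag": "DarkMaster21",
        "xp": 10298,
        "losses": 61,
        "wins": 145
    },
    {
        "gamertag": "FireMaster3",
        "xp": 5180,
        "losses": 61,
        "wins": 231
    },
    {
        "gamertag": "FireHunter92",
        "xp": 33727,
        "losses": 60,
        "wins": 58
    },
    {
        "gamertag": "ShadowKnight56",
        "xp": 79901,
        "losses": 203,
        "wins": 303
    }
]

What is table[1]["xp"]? 28807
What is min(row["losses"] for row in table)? 3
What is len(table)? 6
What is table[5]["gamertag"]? "ShadowKnight56"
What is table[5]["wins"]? 303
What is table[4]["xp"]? 33727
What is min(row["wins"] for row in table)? 16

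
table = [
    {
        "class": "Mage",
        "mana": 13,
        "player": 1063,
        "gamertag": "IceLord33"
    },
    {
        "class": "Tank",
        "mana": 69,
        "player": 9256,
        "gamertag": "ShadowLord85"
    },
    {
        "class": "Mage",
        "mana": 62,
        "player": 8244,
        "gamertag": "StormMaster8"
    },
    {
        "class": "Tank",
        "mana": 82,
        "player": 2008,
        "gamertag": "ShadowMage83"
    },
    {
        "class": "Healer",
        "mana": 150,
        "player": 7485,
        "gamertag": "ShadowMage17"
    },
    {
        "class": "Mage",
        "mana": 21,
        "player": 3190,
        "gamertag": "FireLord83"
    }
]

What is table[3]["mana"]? 82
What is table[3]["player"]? 2008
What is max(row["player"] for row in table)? 9256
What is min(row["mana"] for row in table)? 13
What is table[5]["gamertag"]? "FireLord83"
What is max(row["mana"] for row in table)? 150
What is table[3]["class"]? "Tank"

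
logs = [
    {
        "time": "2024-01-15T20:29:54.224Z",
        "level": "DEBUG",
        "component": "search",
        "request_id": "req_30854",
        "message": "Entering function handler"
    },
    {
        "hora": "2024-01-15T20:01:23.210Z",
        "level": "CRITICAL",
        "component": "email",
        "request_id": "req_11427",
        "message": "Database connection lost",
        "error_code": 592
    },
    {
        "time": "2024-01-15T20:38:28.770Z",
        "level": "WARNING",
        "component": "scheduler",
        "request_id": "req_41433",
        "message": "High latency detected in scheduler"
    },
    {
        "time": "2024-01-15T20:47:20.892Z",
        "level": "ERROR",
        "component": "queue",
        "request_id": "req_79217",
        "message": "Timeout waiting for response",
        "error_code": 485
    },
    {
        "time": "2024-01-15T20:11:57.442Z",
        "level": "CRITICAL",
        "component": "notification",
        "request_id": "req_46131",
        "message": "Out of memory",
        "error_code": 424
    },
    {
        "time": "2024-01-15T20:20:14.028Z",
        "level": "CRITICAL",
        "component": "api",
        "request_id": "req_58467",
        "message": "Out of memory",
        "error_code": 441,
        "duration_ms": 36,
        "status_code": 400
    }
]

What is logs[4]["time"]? "2024-01-15T20:11:57.442Z"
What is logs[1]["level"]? "CRITICAL"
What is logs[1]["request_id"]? "req_11427"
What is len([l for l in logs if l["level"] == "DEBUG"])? 1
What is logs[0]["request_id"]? "req_30854"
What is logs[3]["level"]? "ERROR"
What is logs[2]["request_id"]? "req_41433"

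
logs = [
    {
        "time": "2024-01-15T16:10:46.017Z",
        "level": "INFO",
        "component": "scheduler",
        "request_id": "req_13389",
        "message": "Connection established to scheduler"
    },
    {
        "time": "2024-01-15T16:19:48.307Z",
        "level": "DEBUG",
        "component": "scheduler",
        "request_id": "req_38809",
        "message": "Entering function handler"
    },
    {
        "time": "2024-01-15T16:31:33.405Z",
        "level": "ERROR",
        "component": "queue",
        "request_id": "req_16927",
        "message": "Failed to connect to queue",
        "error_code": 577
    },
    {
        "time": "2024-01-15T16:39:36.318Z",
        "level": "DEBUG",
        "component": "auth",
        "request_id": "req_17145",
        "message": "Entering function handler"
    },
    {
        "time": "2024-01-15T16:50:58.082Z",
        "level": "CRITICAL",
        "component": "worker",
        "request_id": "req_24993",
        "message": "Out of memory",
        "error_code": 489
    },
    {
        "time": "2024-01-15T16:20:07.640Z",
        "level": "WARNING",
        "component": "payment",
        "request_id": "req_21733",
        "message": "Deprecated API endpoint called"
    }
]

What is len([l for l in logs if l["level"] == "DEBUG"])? 2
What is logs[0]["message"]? "Connection established to scheduler"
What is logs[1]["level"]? "DEBUG"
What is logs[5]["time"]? "2024-01-15T16:20:07.640Z"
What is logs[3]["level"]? "DEBUG"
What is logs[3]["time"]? "2024-01-15T16:39:36.318Z"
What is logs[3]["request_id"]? "req_17145"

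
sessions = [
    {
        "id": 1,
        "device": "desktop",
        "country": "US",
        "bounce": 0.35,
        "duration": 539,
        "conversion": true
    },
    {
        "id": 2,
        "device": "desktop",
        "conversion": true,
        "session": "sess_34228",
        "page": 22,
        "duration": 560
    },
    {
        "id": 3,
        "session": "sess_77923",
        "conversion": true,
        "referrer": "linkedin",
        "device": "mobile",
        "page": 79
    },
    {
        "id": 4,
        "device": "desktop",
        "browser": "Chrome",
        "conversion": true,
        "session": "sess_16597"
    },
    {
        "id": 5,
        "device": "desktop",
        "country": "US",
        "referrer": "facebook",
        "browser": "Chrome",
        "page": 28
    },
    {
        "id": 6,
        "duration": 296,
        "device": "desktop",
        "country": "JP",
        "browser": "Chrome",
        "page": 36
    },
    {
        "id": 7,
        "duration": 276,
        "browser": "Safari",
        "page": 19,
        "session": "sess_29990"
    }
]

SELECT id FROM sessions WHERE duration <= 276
[7]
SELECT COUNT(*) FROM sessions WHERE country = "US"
2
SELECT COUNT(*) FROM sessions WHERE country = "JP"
1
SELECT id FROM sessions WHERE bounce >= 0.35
[1]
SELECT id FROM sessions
[1, 2, 3, 4, 5, 6, 7]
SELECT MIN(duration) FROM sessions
276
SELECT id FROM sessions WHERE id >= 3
[3, 4, 5, 6, 7]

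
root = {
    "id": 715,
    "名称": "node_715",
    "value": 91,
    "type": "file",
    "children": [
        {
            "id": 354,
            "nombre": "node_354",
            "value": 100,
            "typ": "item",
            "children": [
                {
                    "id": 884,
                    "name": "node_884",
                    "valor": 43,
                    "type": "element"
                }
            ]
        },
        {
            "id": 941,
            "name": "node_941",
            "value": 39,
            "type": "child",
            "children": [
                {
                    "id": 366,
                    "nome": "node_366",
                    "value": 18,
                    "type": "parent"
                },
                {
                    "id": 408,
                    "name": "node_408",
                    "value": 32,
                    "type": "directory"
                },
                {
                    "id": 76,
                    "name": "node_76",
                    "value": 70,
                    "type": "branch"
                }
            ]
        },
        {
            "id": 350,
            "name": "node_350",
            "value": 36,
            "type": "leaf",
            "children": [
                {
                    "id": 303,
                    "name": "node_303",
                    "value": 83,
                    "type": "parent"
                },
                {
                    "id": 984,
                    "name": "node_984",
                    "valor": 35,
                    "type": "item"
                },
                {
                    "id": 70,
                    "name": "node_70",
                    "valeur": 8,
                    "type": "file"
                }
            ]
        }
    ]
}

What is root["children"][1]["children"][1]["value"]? 32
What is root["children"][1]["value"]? 39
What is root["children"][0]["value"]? 100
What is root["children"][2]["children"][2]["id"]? 70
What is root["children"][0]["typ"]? "item"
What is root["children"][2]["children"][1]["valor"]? 35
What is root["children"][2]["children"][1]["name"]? "node_984"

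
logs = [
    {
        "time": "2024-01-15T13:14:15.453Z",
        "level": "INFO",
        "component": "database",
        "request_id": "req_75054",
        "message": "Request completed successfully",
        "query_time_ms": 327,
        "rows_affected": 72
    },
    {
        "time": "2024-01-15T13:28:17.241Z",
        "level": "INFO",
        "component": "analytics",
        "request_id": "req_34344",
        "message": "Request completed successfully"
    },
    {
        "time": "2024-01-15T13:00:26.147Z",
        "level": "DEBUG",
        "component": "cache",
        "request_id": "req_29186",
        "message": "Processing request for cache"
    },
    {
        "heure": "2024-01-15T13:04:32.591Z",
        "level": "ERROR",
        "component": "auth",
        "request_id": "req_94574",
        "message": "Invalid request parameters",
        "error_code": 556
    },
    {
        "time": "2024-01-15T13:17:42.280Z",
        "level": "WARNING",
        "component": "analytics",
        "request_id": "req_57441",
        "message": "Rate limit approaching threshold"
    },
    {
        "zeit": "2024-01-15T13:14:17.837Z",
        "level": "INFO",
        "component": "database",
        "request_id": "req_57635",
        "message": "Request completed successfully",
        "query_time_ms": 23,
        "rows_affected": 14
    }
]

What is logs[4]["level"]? "WARNING"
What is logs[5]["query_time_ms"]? 23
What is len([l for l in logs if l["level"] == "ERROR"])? 1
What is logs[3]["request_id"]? "req_94574"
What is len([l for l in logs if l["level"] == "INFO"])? 3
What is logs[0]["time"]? "2024-01-15T13:14:15.453Z"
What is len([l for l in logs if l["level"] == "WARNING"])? 1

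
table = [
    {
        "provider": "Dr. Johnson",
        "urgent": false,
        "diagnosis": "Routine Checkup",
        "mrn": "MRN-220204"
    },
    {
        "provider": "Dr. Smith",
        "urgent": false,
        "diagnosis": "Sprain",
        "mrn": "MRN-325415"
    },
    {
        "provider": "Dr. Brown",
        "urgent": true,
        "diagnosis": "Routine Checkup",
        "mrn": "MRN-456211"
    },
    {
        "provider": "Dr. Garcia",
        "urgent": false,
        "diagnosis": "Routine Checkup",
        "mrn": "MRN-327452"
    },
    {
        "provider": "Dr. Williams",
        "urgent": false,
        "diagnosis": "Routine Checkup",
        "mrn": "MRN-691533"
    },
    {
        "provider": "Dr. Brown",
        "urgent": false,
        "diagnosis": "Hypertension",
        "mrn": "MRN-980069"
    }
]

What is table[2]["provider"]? "Dr. Brown"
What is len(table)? 6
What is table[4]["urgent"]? False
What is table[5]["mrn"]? "MRN-980069"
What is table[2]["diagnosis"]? "Routine Checkup"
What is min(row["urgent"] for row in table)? False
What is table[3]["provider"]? "Dr. Garcia"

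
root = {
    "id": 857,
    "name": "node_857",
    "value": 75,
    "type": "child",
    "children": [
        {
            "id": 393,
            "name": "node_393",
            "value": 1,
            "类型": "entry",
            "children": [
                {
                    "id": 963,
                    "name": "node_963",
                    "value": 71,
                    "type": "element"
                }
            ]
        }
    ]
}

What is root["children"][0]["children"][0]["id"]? 963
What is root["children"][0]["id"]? 393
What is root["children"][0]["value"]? 1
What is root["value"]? 75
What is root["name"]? "node_857"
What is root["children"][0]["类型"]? "entry"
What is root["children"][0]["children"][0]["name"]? "node_963"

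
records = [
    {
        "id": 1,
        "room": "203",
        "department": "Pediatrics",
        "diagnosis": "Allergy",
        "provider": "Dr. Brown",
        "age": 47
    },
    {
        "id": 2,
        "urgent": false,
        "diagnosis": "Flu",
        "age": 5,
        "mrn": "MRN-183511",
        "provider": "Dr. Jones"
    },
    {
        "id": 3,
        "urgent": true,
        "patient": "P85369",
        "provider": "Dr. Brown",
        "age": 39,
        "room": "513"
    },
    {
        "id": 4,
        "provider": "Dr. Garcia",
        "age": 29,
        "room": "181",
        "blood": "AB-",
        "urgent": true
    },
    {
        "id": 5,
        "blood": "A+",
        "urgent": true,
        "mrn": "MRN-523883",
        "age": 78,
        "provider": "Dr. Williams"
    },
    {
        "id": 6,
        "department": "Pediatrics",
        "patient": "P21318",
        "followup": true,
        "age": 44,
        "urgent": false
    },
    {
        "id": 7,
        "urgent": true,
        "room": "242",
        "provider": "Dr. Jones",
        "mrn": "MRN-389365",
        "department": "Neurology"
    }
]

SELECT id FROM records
[1, 2, 3, 4, 5, 6, 7]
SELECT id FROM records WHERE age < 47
[2, 3, 4, 6]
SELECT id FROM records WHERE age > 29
[1, 3, 5, 6]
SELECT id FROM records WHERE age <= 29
[2, 4]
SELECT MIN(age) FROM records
5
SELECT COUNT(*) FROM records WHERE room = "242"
1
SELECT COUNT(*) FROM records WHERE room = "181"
1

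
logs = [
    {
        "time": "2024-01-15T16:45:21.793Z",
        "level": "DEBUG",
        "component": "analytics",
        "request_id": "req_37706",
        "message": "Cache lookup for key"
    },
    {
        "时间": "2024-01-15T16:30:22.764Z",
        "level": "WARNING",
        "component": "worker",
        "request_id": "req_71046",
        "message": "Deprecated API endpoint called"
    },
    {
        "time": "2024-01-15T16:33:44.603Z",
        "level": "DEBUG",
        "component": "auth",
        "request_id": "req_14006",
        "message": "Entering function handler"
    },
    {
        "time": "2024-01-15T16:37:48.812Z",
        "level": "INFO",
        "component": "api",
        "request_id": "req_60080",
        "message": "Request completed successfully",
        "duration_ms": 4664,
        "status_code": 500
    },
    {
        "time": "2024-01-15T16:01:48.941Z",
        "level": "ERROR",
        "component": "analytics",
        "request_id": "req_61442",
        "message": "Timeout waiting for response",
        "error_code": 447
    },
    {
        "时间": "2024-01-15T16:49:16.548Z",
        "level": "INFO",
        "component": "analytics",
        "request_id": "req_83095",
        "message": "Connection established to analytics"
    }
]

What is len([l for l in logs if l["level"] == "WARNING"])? 1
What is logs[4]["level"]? "ERROR"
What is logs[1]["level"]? "WARNING"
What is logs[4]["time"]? "2024-01-15T16:01:48.941Z"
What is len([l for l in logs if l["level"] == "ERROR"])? 1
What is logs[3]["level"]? "INFO"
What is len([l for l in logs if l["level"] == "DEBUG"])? 2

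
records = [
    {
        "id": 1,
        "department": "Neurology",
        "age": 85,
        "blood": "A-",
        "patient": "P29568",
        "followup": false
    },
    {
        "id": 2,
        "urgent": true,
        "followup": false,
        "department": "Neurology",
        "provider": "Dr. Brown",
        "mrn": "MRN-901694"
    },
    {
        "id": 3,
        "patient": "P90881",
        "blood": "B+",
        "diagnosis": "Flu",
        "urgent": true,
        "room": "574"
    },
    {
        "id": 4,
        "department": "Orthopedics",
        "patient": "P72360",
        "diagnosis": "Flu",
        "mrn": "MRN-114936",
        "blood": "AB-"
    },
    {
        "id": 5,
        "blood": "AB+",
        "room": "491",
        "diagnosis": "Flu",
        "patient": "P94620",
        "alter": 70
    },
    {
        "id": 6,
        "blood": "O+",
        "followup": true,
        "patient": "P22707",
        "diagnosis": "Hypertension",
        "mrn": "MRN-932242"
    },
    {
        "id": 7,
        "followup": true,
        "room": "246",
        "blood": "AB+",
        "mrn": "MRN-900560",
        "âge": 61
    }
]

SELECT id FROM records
[1, 2, 3, 4, 5, 6, 7]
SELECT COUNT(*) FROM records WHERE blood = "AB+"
2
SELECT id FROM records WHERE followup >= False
[1, 2, 6, 7]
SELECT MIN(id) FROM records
1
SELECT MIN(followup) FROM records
False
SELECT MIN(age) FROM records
85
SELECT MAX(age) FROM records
85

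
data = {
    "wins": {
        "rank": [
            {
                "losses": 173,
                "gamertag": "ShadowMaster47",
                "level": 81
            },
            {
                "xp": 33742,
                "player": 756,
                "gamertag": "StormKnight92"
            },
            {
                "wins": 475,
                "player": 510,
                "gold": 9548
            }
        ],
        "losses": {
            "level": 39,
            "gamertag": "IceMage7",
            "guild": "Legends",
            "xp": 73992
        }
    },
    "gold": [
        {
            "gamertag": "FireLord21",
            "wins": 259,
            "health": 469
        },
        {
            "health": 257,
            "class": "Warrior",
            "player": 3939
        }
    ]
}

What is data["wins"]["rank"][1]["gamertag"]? "StormKnight92"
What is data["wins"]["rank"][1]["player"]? 756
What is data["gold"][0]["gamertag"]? "FireLord21"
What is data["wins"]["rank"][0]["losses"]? 173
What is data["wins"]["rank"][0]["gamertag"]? "ShadowMaster47"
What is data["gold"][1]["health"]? 257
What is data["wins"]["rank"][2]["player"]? 510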